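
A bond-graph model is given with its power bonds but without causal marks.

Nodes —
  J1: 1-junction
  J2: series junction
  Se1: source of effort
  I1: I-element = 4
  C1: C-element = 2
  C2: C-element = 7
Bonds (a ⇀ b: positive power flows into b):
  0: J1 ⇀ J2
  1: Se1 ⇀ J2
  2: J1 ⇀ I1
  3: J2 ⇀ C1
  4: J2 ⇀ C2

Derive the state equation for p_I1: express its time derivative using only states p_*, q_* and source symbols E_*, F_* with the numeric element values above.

dp_I1/dt = E_Se1 - q_C1/2 - q_C2/7

β1 stroke→J2  (source Se1 imposes e)
β2 stroke→I1  (I1 outputs flow p/I1)
β0 stroke→J1  (J1 flow already set via bond 2)
β3 stroke→J2  (common-f at J2 fixed by 0)
β4 stroke→J2  (1-jn J2 has f-setter on 0)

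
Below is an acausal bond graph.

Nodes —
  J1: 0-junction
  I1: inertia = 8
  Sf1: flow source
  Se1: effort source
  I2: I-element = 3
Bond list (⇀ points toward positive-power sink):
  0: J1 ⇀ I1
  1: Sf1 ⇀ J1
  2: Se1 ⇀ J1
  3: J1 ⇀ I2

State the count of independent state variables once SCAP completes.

2  (I1, I2 all integral)

bond 1 →Sf1  (Sf1: flow source, stroke at near end)
bond 2 →J1  (source Se1 imposes e)
bond 0 →I1  (0-jn J1 has e-setter on 2)
bond 3 →I2  (J1: bond 2 brought effort, rest push out)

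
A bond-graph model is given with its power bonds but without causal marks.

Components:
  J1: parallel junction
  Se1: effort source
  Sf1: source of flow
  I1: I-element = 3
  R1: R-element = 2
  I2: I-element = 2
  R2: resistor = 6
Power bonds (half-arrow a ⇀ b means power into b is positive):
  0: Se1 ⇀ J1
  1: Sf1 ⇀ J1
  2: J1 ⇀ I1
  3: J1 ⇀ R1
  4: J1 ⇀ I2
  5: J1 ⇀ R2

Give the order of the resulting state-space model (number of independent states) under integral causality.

#0 stroke at J1  (Se1 (Se) sets effort on bond)
#1 stroke at Sf1  (Sf1 (Sf) sets flow on bond)
#2 stroke at I1  (common-e at J1 fixed by 0)
#3 stroke at R1  (J1: bond 0 brought effort, rest push out)
#4 stroke at I2  (common-e at J1 fixed by 0)
#5 stroke at R2  (0-jn J1 has e-setter on 0)

2  (I1, I2 all integral)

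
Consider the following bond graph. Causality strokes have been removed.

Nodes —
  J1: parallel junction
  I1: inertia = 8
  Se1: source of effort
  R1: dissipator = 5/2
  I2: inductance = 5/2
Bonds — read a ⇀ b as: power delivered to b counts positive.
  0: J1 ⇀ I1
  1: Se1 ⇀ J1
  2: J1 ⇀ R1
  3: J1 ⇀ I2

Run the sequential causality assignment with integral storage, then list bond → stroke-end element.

b1 stroke at J1  (Se1 (Se) sets effort on bond)
b0 stroke at I1  (common-e at J1 fixed by 1)
b2 stroke at R1  (J1: bond 1 brought effort, rest push out)
b3 stroke at I2  (J1: bond 1 brought effort, rest push out)

β0 →I1
β1 →J1
β2 →R1
β3 →I2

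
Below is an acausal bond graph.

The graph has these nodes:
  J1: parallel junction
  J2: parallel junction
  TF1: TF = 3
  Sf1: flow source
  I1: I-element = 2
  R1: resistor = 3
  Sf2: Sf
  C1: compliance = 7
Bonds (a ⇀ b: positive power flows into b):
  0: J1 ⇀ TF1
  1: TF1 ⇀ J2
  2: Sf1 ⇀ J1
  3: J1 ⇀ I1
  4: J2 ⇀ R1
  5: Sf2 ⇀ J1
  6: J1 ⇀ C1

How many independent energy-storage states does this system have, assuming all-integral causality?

b2 stroke→Sf1  (Sf1 fixes flow; stroke at Sf1)
b5 stroke→Sf2  (Sf2: flow source, stroke at near end)
b3 stroke→I1  (prefer integral on I1)
b6 stroke→J1  (C1: C, integral causality)
b0 stroke→TF1  (0-jn J1 has e-setter on 6)
b1 stroke→J2  (TF1 one-in-one-out from 0)
b4 stroke→R1  (J2: bond 1 brought effort, rest push out)

2  (C1, I1 all integral)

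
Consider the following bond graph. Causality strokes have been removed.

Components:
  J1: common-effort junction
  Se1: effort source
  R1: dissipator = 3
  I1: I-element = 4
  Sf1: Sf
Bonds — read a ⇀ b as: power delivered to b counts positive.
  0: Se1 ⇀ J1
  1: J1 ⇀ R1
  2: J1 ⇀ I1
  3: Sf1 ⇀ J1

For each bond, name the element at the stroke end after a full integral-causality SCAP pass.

#0 stroke→J1
#1 stroke→R1
#2 stroke→I1
#3 stroke→Sf1

bond 0 stroke→J1  (source Se1 imposes e)
bond 3 stroke→Sf1  (Sf1 (Sf) sets flow on bond)
bond 1 stroke→R1  (J1 effort already set via bond 0)
bond 2 stroke→I1  (J1 effort already set via bond 0)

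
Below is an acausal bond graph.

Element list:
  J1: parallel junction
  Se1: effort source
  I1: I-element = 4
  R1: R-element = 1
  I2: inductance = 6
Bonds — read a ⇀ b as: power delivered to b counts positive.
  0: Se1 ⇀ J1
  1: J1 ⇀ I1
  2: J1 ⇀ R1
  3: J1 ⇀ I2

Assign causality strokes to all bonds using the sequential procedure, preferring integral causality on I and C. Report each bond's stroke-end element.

b0 stroke at J1
b1 stroke at I1
b2 stroke at R1
b3 stroke at I2

β0 stroke at J1  (Se1 fixes effort; stroke away)
β1 stroke at I1  (0-jn J1 has e-setter on 0)
β2 stroke at R1  (0-jn J1 has e-setter on 0)
β3 stroke at I2  (J1 effort already set via bond 0)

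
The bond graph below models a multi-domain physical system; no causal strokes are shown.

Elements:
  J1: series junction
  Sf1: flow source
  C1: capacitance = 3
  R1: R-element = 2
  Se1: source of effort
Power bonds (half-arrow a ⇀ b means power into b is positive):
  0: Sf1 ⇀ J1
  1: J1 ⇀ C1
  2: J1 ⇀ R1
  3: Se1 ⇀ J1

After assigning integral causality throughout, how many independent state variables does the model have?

#0 stroke at Sf1  (Sf1 (Sf) sets flow on bond)
#3 stroke at J1  (Se1 fixes effort; stroke away)
#1 stroke at J1  (J1 flow already set via bond 0)
#2 stroke at J1  (J1 flow already set via bond 0)

1  (C1 all integral)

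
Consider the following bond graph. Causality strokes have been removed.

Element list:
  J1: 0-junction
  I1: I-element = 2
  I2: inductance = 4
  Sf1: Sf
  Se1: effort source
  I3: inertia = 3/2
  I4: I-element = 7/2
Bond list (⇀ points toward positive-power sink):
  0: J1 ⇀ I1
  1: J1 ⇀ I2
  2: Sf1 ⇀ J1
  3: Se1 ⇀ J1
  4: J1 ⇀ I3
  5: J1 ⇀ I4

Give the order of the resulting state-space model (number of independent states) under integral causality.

4  (I1, I2, I3, I4 all integral)

bond 2 stroke→Sf1  (source Sf1 imposes f)
bond 3 stroke→J1  (Se1 fixes effort; stroke away)
bond 0 stroke→I1  (common-e at J1 fixed by 3)
bond 1 stroke→I2  (J1: bond 3 brought effort, rest push out)
bond 4 stroke→I3  (J1 effort already set via bond 3)
bond 5 stroke→I4  (0-jn J1 has e-setter on 3)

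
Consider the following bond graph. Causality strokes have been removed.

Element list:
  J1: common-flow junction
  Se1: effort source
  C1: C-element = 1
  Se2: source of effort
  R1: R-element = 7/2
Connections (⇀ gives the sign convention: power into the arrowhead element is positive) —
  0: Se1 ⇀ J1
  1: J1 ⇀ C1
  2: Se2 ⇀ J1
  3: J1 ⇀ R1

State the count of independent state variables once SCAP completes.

bond 0 stroke at J1  (Se1 fixes effort; stroke away)
bond 2 stroke at J1  (Se2 fixes effort; stroke away)
bond 1 stroke at J1  (C1 outputs effort q/C1)
bond 3 stroke at R1  (closing 1-jn rule on J1)

1  (C1 all integral)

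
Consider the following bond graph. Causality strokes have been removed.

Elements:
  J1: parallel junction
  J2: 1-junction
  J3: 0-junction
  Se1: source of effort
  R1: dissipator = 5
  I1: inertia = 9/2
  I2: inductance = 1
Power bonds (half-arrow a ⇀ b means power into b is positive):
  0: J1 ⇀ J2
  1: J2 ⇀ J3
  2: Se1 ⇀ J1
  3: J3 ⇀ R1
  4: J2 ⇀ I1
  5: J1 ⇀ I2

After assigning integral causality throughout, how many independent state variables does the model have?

2  (I1, I2 all integral)

β2 stroke→J1  (Se1: effort source, stroke at far end)
β0 stroke→J2  (common-e at J1 fixed by 2)
β5 stroke→I2  (0-jn J1 has e-setter on 2)
β4 stroke→I1  (prefer integral on I1)
β1 stroke→J2  (J2: bond 4 brought flow, rest push out)
β3 stroke→J3  (closing 0-jn rule on J3)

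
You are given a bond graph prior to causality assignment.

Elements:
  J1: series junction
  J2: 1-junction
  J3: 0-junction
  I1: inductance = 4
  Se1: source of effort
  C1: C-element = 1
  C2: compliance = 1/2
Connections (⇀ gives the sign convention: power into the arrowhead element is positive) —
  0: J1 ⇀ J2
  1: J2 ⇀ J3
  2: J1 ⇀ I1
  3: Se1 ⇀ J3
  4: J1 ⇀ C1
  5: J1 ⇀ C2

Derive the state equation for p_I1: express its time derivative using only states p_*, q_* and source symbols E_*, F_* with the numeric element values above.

β3 stroke at J3  (source Se1 imposes e)
β1 stroke at J2  (J3: bond 3 brought effort, rest push out)
β0 stroke at J1  (J2: last free bond brings flow in)
β2 stroke at I1  (prefer integral on I1)
β4 stroke at J1  (J1: bond 2 brought flow, rest push out)
β5 stroke at J1  (J1 flow already set via bond 2)

dp_I1/dt = -E_Se1 - q_C1 - 2*q_C2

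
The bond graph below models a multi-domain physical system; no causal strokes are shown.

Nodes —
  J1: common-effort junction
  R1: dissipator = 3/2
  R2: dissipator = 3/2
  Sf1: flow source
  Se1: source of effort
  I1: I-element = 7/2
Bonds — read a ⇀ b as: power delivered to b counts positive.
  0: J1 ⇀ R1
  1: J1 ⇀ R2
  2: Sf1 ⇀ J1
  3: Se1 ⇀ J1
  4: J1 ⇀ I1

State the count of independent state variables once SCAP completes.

1  (I1 all integral)

bond 2 |Sf1  (source Sf1 imposes f)
bond 3 |J1  (source Se1 imposes e)
bond 0 |R1  (0-jn J1 has e-setter on 3)
bond 1 |R2  (0-jn J1 has e-setter on 3)
bond 4 |I1  (common-e at J1 fixed by 3)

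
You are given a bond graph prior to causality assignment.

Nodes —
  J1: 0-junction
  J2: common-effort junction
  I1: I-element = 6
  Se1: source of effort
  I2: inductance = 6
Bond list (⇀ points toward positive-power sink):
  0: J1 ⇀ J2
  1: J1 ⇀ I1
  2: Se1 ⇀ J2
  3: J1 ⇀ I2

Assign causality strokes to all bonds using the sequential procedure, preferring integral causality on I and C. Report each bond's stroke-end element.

β2 stroke at J2  (Se1 (Se) sets effort on bond)
β0 stroke at J1  (J2 effort already set via bond 2)
β1 stroke at I1  (J1 effort already set via bond 0)
β3 stroke at I2  (J1: bond 0 brought effort, rest push out)

#0 →J1
#1 →I1
#2 →J2
#3 →I2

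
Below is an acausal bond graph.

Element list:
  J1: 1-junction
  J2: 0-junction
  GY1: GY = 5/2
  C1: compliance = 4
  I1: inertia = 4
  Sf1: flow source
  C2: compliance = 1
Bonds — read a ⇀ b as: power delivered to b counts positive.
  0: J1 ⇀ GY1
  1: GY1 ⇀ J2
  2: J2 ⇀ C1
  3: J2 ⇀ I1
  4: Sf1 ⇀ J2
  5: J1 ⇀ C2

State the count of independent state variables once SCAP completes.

bond 4 →Sf1  (source Sf1 imposes f)
bond 2 →J2  (C1 outputs effort q/C1)
bond 1 →GY1  (common-e at J2 fixed by 2)
bond 3 →I1  (J2: bond 2 brought effort, rest push out)
bond 0 →GY1  (through GY1, causality inverts; strokes same side of GY1)
bond 5 →J1  (1-jn J1 has f-setter on 0)

3  (C1, C2, I1 all integral)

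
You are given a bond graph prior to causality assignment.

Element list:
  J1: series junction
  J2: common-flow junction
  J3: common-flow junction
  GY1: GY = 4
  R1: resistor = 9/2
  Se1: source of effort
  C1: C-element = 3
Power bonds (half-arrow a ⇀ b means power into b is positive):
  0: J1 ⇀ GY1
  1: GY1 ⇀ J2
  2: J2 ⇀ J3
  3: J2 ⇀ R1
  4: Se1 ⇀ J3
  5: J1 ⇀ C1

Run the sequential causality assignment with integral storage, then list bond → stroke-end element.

β4 stroke at J3  (Se1 fixes effort; stroke away)
β2 stroke at J2  (only one flow-in slot at J3)
β5 stroke at J1  (C1 outputs effort q/C1)
β0 stroke at GY1  (only one flow-in slot at J1)
β1 stroke at GY1  (through GY1, causality inverts; strokes same side of GY1)
β3 stroke at J2  (J2: bond 1 brought flow, rest push out)

β0 stroke→GY1
β1 stroke→GY1
β2 stroke→J2
β3 stroke→J2
β4 stroke→J3
β5 stroke→J1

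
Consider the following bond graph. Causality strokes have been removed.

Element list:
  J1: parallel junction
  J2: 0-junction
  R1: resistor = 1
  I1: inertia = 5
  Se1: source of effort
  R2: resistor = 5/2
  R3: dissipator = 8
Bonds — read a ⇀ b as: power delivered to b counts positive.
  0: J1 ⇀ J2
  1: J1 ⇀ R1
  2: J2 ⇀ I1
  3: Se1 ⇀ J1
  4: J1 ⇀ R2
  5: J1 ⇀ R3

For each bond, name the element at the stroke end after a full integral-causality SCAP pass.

bond 0 stroke at J2
bond 1 stroke at R1
bond 2 stroke at I1
bond 3 stroke at J1
bond 4 stroke at R2
bond 5 stroke at R3

b3 →J1  (Se1: effort source, stroke at far end)
b0 →J2  (J1 effort already set via bond 3)
b1 →R1  (J1: bond 3 brought effort, rest push out)
b4 →R2  (J1 effort already set via bond 3)
b5 →R3  (common-e at J1 fixed by 3)
b2 →I1  (common-e at J2 fixed by 0)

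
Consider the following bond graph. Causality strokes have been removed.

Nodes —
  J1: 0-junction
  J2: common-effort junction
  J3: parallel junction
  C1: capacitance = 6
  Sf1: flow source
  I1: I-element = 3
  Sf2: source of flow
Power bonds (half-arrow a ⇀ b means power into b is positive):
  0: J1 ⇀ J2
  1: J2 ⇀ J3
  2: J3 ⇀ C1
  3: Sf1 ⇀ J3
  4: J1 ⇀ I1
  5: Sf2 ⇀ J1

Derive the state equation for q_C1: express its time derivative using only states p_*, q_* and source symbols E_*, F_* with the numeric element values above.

dq_C1/dt = F_Sf1 + F_Sf2 - p_I1/3

#3 stroke→Sf1  (source Sf1 imposes f)
#5 stroke→Sf2  (Sf2 fixes flow; stroke at Sf2)
#2 stroke→J3  (C1 outputs effort q/C1)
#1 stroke→J2  (J3 effort already set via bond 2)
#0 stroke→J1  (0-jn J2 has e-setter on 1)
#4 stroke→I1  (common-e at J1 fixed by 0)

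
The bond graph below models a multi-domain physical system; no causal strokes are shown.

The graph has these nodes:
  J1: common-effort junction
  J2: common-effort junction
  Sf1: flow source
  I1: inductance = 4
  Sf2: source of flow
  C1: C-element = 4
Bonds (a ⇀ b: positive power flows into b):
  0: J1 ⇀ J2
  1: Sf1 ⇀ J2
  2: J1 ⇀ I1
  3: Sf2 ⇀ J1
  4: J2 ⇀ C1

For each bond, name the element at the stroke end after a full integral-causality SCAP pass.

bond 0 stroke at J1
bond 1 stroke at Sf1
bond 2 stroke at I1
bond 3 stroke at Sf2
bond 4 stroke at J2

β1 stroke at Sf1  (source Sf1 imposes f)
β3 stroke at Sf2  (Sf2: flow source, stroke at near end)
β2 stroke at I1  (I1 integral (f out))
β0 stroke at J1  (closing 0-jn rule on J1)
β4 stroke at J2  (J2 needs exactly one e-in)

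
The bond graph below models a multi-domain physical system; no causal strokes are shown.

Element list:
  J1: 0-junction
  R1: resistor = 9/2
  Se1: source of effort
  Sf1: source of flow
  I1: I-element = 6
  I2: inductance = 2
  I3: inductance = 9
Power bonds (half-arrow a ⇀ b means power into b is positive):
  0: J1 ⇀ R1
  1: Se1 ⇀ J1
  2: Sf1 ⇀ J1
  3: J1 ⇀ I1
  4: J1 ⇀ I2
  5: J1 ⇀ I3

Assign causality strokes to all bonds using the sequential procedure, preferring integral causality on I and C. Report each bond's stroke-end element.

b0 stroke→R1
b1 stroke→J1
b2 stroke→Sf1
b3 stroke→I1
b4 stroke→I2
b5 stroke→I3

β1 stroke at J1  (Se1 fixes effort; stroke away)
β2 stroke at Sf1  (source Sf1 imposes f)
β0 stroke at R1  (0-jn J1 has e-setter on 1)
β3 stroke at I1  (J1: bond 1 brought effort, rest push out)
β4 stroke at I2  (J1 effort already set via bond 1)
β5 stroke at I3  (common-e at J1 fixed by 1)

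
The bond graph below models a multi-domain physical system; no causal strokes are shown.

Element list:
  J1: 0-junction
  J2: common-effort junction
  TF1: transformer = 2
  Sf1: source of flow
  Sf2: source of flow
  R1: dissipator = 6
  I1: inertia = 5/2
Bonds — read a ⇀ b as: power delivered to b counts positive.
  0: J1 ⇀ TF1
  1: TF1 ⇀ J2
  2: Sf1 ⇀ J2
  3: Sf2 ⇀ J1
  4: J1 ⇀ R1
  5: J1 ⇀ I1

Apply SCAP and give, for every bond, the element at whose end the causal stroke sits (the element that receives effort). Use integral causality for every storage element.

#0 stroke at TF1
#1 stroke at J2
#2 stroke at Sf1
#3 stroke at Sf2
#4 stroke at J1
#5 stroke at I1

#2 stroke→Sf1  (Sf1: flow source, stroke at near end)
#3 stroke→Sf2  (source Sf2 imposes f)
#1 stroke→J2  (closing 0-jn rule on J2)
#0 stroke→TF1  (TF1: transformer flips bond 1)
#5 stroke→I1  (I1 integral (f out))
#4 stroke→J1  (only one effort-in slot at J1)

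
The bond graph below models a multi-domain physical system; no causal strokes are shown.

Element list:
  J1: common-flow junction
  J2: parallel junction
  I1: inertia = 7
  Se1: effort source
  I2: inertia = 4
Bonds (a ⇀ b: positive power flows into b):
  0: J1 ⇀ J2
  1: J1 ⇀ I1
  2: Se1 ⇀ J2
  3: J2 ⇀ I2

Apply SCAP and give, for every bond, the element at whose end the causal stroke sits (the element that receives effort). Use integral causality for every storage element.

b2 stroke at J2  (source Se1 imposes e)
b0 stroke at J1  (common-e at J2 fixed by 2)
b3 stroke at I2  (0-jn J2 has e-setter on 2)
b1 stroke at I1  (J1: last free bond brings flow in)

bond 0 →J1
bond 1 →I1
bond 2 →J2
bond 3 →I2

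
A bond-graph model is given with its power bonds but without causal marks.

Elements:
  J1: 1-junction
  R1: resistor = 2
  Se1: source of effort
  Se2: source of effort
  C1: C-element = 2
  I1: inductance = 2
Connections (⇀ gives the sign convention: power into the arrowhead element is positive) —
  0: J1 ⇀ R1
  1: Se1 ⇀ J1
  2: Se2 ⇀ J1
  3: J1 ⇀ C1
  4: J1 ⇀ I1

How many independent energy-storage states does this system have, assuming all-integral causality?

β1 →J1  (source Se1 imposes e)
β2 →J1  (Se2: effort source, stroke at far end)
β3 →J1  (C1 outputs effort q/C1)
β4 →I1  (I1 outputs flow p/I1)
β0 →J1  (J1: bond 4 brought flow, rest push out)

2  (C1, I1 all integral)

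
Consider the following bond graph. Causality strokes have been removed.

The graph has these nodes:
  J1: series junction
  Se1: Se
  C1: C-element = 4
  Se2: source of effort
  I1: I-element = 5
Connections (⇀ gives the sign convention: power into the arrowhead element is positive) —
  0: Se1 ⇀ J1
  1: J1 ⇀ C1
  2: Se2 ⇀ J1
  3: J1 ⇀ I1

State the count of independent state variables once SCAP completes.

#0 |J1  (Se1 (Se) sets effort on bond)
#2 |J1  (source Se2 imposes e)
#1 |J1  (C1: C, integral causality)
#3 |I1  (closing 1-jn rule on J1)

2  (C1, I1 all integral)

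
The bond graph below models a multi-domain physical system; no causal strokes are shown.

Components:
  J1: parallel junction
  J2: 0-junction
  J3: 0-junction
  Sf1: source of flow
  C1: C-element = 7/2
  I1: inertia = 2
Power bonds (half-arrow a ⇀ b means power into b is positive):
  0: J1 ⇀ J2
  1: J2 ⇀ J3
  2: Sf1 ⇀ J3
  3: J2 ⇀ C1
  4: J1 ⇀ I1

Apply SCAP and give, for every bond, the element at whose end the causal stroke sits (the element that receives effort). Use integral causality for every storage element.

β2 stroke→Sf1  (source Sf1 imposes f)
β1 stroke→J3  (closing 0-jn rule on J3)
β3 stroke→J2  (C1 integral (e out))
β0 stroke→J1  (J2: bond 3 brought effort, rest push out)
β4 stroke→I1  (0-jn J1 has e-setter on 0)

β0 →J1
β1 →J3
β2 →Sf1
β3 →J2
β4 →I1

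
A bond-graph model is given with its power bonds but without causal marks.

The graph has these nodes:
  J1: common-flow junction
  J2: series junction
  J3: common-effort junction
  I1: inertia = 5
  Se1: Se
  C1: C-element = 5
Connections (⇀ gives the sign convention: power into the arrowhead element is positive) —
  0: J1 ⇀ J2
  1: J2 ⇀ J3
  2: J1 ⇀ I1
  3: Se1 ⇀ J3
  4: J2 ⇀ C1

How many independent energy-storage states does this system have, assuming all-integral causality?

2  (C1, I1 all integral)

b3 |J3  (Se1 fixes effort; stroke away)
b1 |J2  (J3: bond 3 brought effort, rest push out)
b2 |I1  (I1 outputs flow p/I1)
b0 |J1  (J1 flow already set via bond 2)
b4 |J2  (1-jn J2 has f-setter on 0)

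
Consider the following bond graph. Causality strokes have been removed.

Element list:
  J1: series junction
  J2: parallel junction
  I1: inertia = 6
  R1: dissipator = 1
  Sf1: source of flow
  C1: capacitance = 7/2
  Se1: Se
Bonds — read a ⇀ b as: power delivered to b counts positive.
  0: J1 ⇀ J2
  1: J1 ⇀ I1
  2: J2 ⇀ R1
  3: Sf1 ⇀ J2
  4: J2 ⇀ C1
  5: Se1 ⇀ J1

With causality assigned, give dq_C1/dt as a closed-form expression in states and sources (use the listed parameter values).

dq_C1/dt = F_Sf1 + p_I1/6 - 2*q_C1/7

bond 3 stroke→Sf1  (Sf1 (Sf) sets flow on bond)
bond 5 stroke→J1  (Se1: effort source, stroke at far end)
bond 1 stroke→I1  (prefer integral on I1)
bond 0 stroke→J1  (J1: bond 1 brought flow, rest push out)
bond 4 stroke→J2  (C1 integral (e out))
bond 2 stroke→R1  (J2: bond 4 brought effort, rest push out)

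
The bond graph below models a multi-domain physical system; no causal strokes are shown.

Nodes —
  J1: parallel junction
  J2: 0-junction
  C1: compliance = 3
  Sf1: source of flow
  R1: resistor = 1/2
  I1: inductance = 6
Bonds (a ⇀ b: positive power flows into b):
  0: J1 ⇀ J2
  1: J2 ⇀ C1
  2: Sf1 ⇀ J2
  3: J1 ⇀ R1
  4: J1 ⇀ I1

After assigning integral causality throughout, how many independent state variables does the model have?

β2 stroke at Sf1  (Sf1: flow source, stroke at near end)
β1 stroke at J2  (prefer integral on C1)
β0 stroke at J1  (J2: bond 1 brought effort, rest push out)
β3 stroke at R1  (J1 effort already set via bond 0)
β4 stroke at I1  (J1 effort already set via bond 0)

2  (C1, I1 all integral)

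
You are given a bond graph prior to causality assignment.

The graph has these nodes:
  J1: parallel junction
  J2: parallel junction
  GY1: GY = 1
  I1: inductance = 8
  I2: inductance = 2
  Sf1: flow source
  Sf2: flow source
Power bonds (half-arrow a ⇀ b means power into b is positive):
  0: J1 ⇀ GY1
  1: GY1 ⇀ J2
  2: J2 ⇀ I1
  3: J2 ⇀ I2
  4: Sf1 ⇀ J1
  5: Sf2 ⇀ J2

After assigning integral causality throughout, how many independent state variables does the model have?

b4 |Sf1  (Sf1 (Sf) sets flow on bond)
b5 |Sf2  (Sf2 fixes flow; stroke at Sf2)
b0 |J1  (J1 needs exactly one e-in)
b1 |J2  (GY GY1: same side as bond 0)
b2 |I1  (0-jn J2 has e-setter on 1)
b3 |I2  (J2 effort already set via bond 1)

2  (I1, I2 all integral)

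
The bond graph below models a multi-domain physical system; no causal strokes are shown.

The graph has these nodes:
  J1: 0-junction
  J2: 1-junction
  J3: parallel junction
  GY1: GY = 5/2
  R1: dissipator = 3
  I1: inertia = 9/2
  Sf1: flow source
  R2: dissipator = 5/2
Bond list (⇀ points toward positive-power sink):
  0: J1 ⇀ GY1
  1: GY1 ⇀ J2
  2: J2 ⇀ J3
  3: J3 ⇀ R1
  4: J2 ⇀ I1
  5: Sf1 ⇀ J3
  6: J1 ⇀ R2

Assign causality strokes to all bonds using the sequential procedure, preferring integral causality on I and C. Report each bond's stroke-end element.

#0 |J1
#1 |J2
#2 |J2
#3 |J3
#4 |I1
#5 |Sf1
#6 |R2

#5 stroke at Sf1  (Sf1 fixes flow; stroke at Sf1)
#4 stroke at I1  (I1: I, integral causality)
#1 stroke at J2  (J2: bond 4 brought flow, rest push out)
#2 stroke at J2  (common-f at J2 fixed by 4)
#3 stroke at J3  (only one effort-in slot at J3)
#0 stroke at J1  (GY GY1: same side as bond 1)
#6 stroke at R2  (J1 effort already set via bond 0)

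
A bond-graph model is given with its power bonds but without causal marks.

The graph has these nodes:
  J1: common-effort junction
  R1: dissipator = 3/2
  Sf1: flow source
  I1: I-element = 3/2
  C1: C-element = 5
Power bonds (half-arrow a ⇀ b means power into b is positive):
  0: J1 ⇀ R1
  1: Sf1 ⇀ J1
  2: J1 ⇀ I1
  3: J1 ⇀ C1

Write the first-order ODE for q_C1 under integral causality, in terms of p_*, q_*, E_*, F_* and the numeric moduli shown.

dq_C1/dt = F_Sf1 - 2*p_I1/3 - 2*q_C1/15

β1 stroke at Sf1  (Sf1 fixes flow; stroke at Sf1)
β2 stroke at I1  (I1 outputs flow p/I1)
β3 stroke at J1  (C1 outputs effort q/C1)
β0 stroke at R1  (J1 effort already set via bond 3)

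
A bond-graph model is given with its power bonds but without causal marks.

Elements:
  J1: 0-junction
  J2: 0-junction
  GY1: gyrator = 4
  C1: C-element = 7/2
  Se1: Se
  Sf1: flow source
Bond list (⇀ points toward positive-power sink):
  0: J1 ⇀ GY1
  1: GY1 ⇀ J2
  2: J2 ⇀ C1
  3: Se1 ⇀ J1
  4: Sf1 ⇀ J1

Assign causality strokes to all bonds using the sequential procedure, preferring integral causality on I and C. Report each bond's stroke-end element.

#3 |J1  (Se1: effort source, stroke at far end)
#4 |Sf1  (Sf1: flow source, stroke at near end)
#0 |GY1  (J1 effort already set via bond 3)
#1 |GY1  (GY1: gyrator matches bond 0)
#2 |J2  (only one effort-in slot at J2)

bond 0 stroke→GY1
bond 1 stroke→GY1
bond 2 stroke→J2
bond 3 stroke→J1
bond 4 stroke→Sf1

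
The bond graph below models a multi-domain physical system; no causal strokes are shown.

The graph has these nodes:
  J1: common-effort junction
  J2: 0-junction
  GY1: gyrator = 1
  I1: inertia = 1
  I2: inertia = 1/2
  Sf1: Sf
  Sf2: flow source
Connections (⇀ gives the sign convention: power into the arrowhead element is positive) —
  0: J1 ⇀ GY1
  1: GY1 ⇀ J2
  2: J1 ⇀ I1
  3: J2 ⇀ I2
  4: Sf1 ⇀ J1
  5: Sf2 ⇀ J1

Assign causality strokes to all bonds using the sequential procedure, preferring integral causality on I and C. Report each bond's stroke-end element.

β0 →J1
β1 →J2
β2 →I1
β3 →I2
β4 →Sf1
β5 →Sf2

b4 stroke→Sf1  (source Sf1 imposes f)
b5 stroke→Sf2  (source Sf2 imposes f)
b2 stroke→I1  (I1 integral (f out))
b0 stroke→J1  (only one effort-in slot at J1)
b1 stroke→J2  (GY1: gyrator matches bond 0)
b3 stroke→I2  (J2: bond 1 brought effort, rest push out)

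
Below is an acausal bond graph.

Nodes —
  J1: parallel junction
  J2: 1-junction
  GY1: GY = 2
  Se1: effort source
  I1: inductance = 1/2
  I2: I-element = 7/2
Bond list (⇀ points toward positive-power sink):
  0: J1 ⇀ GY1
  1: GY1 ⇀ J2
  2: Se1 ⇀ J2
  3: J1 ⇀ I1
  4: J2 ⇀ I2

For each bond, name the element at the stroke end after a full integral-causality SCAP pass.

b0 →J1
b1 →J2
b2 →J2
b3 →I1
b4 →I2

bond 2 |J2  (Se1 fixes effort; stroke away)
bond 3 |I1  (I1: I, integral causality)
bond 0 |J1  (closing 0-jn rule on J1)
bond 1 |J2  (through GY1, causality inverts; strokes same side of GY1)
bond 4 |I2  (J2: last free bond brings flow in)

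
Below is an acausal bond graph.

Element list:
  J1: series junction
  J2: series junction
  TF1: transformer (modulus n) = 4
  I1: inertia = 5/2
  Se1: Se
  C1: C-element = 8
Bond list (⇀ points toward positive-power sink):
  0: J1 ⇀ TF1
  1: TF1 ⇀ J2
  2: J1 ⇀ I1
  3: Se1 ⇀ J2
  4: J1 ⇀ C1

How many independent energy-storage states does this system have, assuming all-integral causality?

bond 3 stroke→J2  (Se1 fixes effort; stroke away)
bond 1 stroke→TF1  (J2: last free bond brings flow in)
bond 0 stroke→J1  (TF1: transformer flips bond 1)
bond 2 stroke→I1  (I1 outputs flow p/I1)
bond 4 stroke→J1  (1-jn J1 has f-setter on 2)

2  (C1, I1 all integral)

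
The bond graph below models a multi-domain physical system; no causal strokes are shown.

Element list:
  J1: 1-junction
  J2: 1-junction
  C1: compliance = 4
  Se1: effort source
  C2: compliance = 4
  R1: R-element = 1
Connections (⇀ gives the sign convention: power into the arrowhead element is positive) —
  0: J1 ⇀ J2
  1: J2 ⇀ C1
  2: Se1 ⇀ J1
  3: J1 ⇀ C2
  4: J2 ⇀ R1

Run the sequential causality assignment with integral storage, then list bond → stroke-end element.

b2 stroke→J1  (Se1: effort source, stroke at far end)
b1 stroke→J2  (C1 outputs effort q/C1)
b3 stroke→J1  (C2 outputs effort q/C2)
b0 stroke→J2  (J1 needs exactly one f-in)
b4 stroke→R1  (J2: last free bond brings flow in)

β0 →J2
β1 →J2
β2 →J1
β3 →J1
β4 →R1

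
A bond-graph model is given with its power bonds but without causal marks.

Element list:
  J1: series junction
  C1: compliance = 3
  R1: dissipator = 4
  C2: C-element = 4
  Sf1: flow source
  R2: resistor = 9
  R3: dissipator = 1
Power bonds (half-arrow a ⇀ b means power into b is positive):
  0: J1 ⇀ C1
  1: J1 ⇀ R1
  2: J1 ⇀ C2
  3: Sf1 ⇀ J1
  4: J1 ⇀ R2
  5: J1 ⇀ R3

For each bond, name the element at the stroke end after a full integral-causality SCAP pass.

β3 |Sf1  (Sf1 fixes flow; stroke at Sf1)
β0 |J1  (J1 flow already set via bond 3)
β1 |J1  (J1 flow already set via bond 3)
β2 |J1  (common-f at J1 fixed by 3)
β4 |J1  (J1 flow already set via bond 3)
β5 |J1  (1-jn J1 has f-setter on 3)

b0 stroke→J1
b1 stroke→J1
b2 stroke→J1
b3 stroke→Sf1
b4 stroke→J1
b5 stroke→J1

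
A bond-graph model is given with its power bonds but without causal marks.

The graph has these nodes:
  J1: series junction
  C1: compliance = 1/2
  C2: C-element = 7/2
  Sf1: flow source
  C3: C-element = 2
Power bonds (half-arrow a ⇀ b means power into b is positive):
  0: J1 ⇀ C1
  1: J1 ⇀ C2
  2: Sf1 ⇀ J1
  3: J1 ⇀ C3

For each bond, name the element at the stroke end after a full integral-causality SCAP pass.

bond 0 |J1
bond 1 |J1
bond 2 |Sf1
bond 3 |J1

β2 stroke at Sf1  (Sf1 fixes flow; stroke at Sf1)
β0 stroke at J1  (J1 flow already set via bond 2)
β1 stroke at J1  (J1: bond 2 brought flow, rest push out)
β3 stroke at J1  (J1: bond 2 brought flow, rest push out)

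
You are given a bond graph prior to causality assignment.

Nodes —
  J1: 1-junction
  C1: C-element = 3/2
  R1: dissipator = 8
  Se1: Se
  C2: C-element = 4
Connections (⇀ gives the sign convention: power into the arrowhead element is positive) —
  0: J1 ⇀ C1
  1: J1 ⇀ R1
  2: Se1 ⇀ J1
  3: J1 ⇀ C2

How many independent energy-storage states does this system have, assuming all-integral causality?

2  (C1, C2 all integral)

#2 |J1  (Se1 fixes effort; stroke away)
#0 |J1  (prefer integral on C1)
#3 |J1  (C2: C, integral causality)
#1 |R1  (J1 needs exactly one f-in)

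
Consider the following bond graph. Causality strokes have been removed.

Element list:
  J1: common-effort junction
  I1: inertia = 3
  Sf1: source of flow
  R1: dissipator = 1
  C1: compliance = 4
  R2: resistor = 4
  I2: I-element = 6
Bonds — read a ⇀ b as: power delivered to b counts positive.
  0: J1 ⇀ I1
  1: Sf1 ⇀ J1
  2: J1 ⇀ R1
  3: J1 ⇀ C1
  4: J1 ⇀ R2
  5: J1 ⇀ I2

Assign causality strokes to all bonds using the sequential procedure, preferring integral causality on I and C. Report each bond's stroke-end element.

β1 →Sf1  (source Sf1 imposes f)
β0 →I1  (I1 outputs flow p/I1)
β3 →J1  (C1 integral (e out))
β2 →R1  (J1: bond 3 brought effort, rest push out)
β4 →R2  (common-e at J1 fixed by 3)
β5 →I2  (common-e at J1 fixed by 3)

b0 →I1
b1 →Sf1
b2 →R1
b3 →J1
b4 →R2
b5 →I2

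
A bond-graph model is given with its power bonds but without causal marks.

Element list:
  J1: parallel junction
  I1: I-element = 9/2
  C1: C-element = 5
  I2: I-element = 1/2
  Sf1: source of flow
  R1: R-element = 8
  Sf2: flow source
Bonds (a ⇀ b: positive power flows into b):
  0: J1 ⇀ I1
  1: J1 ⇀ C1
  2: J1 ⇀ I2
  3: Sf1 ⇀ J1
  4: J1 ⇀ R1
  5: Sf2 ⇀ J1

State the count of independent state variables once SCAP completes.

#3 stroke at Sf1  (Sf1 fixes flow; stroke at Sf1)
#5 stroke at Sf2  (source Sf2 imposes f)
#0 stroke at I1  (prefer integral on I1)
#1 stroke at J1  (prefer integral on C1)
#2 stroke at I2  (J1: bond 1 brought effort, rest push out)
#4 stroke at R1  (common-e at J1 fixed by 1)

3  (C1, I1, I2 all integral)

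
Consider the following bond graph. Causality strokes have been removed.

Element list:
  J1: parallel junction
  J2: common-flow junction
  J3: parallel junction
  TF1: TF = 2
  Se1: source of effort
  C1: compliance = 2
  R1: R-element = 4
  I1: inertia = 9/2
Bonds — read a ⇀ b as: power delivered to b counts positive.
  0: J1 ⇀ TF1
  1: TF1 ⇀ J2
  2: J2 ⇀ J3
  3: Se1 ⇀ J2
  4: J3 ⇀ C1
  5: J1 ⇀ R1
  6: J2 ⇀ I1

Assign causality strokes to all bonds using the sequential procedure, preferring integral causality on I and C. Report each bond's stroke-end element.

b0 →TF1
b1 →J2
b2 →J2
b3 →J2
b4 →J3
b5 →J1
b6 →I1

b3 stroke→J2  (source Se1 imposes e)
b4 stroke→J3  (prefer integral on C1)
b2 stroke→J2  (common-e at J3 fixed by 4)
b6 stroke→I1  (I1 integral (f out))
b1 stroke→J2  (1-jn J2 has f-setter on 6)
b0 stroke→TF1  (TF1 one-in-one-out from 1)
b5 stroke→J1  (only one effort-in slot at J1)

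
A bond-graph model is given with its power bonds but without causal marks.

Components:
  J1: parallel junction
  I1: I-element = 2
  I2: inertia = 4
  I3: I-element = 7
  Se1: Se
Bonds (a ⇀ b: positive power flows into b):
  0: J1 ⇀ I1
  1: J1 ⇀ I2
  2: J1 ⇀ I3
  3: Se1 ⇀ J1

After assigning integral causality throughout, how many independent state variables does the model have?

bond 3 →J1  (source Se1 imposes e)
bond 0 →I1  (J1: bond 3 brought effort, rest push out)
bond 1 →I2  (common-e at J1 fixed by 3)
bond 2 →I3  (J1 effort already set via bond 3)

3  (I1, I2, I3 all integral)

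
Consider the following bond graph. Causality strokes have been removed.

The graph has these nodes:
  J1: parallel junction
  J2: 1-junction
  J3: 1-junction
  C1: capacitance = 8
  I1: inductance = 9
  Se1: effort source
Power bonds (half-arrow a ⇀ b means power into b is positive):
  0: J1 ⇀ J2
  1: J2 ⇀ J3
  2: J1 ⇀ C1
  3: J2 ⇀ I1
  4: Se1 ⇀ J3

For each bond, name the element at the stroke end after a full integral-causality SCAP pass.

b4 |J3  (source Se1 imposes e)
b1 |J2  (closing 1-jn rule on J3)
b2 |J1  (C1: C, integral causality)
b0 |J2  (J1: bond 2 brought effort, rest push out)
b3 |I1  (only one flow-in slot at J2)

b0 |J2
b1 |J2
b2 |J1
b3 |I1
b4 |J3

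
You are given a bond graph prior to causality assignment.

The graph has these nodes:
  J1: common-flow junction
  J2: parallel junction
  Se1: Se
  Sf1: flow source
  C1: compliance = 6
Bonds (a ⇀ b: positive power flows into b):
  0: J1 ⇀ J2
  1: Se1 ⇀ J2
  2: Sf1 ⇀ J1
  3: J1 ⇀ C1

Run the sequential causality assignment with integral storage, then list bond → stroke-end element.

bond 0 stroke at J1
bond 1 stroke at J2
bond 2 stroke at Sf1
bond 3 stroke at J1

#1 stroke at J2  (Se1 fixes effort; stroke away)
#2 stroke at Sf1  (Sf1 (Sf) sets flow on bond)
#0 stroke at J1  (J1: bond 2 brought flow, rest push out)
#3 stroke at J1  (J1 flow already set via bond 2)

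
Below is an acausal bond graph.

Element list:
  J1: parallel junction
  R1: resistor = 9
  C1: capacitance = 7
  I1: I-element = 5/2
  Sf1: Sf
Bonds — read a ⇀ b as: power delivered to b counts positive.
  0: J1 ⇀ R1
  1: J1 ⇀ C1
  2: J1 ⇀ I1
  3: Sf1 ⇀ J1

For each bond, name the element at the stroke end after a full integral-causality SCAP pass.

β0 stroke→R1
β1 stroke→J1
β2 stroke→I1
β3 stroke→Sf1

β3 |Sf1  (Sf1: flow source, stroke at near end)
β1 |J1  (C1 outputs effort q/C1)
β0 |R1  (J1: bond 1 brought effort, rest push out)
β2 |I1  (common-e at J1 fixed by 1)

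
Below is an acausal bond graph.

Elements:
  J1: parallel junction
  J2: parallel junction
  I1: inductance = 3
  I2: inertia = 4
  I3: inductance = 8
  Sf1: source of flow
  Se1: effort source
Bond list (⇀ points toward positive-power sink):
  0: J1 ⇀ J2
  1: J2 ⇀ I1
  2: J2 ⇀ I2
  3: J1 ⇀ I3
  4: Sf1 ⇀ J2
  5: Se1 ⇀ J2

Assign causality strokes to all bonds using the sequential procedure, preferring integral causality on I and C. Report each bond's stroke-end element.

b0 →J1
b1 →I1
b2 →I2
b3 →I3
b4 →Sf1
b5 →J2

β4 |Sf1  (Sf1 fixes flow; stroke at Sf1)
β5 |J2  (Se1: effort source, stroke at far end)
β0 |J1  (J2 effort already set via bond 5)
β1 |I1  (J2: bond 5 brought effort, rest push out)
β2 |I2  (common-e at J2 fixed by 5)
β3 |I3  (0-jn J1 has e-setter on 0)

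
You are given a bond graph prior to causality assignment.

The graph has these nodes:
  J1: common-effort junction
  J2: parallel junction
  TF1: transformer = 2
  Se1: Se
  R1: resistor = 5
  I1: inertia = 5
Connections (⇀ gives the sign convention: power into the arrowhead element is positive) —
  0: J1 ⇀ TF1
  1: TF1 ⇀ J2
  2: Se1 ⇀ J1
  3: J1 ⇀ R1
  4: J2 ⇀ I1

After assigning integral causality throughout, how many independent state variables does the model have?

1  (I1 all integral)

#2 stroke→J1  (Se1: effort source, stroke at far end)
#0 stroke→TF1  (0-jn J1 has e-setter on 2)
#3 stroke→R1  (J1: bond 2 brought effort, rest push out)
#1 stroke→J2  (TF1 one-in-one-out from 0)
#4 stroke→I1  (J2 effort already set via bond 1)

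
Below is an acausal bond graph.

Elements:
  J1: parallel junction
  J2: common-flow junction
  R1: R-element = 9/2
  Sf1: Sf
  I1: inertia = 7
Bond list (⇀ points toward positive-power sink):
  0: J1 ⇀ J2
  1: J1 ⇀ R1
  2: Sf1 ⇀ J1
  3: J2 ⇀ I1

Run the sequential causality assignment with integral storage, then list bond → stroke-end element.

#0 stroke at J2
#1 stroke at J1
#2 stroke at Sf1
#3 stroke at I1

#2 →Sf1  (Sf1: flow source, stroke at near end)
#3 →I1  (I1 outputs flow p/I1)
#0 →J2  (J2: bond 3 brought flow, rest push out)
#1 →J1  (J1 needs exactly one e-in)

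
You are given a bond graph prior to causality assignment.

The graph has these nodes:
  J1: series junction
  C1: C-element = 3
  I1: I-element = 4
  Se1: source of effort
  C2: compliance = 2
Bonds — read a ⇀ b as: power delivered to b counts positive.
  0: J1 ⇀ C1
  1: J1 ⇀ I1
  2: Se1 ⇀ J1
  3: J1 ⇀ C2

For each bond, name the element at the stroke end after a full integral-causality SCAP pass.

b0 stroke at J1
b1 stroke at I1
b2 stroke at J1
b3 stroke at J1

#2 |J1  (Se1 fixes effort; stroke away)
#0 |J1  (prefer integral on C1)
#1 |I1  (prefer integral on I1)
#3 |J1  (1-jn J1 has f-setter on 1)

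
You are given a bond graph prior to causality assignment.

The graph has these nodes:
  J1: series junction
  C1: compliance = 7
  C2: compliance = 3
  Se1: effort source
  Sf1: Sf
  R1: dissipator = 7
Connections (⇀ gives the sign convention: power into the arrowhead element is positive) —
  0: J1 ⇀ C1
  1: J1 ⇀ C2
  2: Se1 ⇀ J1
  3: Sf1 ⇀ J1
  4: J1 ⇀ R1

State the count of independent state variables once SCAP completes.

2  (C1, C2 all integral)

β2 |J1  (Se1: effort source, stroke at far end)
β3 |Sf1  (Sf1 fixes flow; stroke at Sf1)
β0 |J1  (1-jn J1 has f-setter on 3)
β1 |J1  (J1 flow already set via bond 3)
β4 |J1  (1-jn J1 has f-setter on 3)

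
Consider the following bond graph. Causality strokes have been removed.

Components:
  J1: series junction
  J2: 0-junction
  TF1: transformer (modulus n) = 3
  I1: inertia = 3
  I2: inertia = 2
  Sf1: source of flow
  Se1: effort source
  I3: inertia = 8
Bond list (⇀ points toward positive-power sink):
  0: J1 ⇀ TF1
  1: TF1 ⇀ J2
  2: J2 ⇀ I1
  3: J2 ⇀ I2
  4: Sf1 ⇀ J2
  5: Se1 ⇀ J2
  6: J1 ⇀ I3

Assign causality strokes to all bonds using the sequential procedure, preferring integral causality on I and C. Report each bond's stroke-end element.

bond 4 |Sf1  (source Sf1 imposes f)
bond 5 |J2  (Se1: effort source, stroke at far end)
bond 1 |TF1  (0-jn J2 has e-setter on 5)
bond 2 |I1  (0-jn J2 has e-setter on 5)
bond 3 |I2  (J2: bond 5 brought effort, rest push out)
bond 0 |J1  (TF1 one-in-one-out from 1)
bond 6 |I3  (only one flow-in slot at J1)

bond 0 →J1
bond 1 →TF1
bond 2 →I1
bond 3 →I2
bond 4 →Sf1
bond 5 →J2
bond 6 →I3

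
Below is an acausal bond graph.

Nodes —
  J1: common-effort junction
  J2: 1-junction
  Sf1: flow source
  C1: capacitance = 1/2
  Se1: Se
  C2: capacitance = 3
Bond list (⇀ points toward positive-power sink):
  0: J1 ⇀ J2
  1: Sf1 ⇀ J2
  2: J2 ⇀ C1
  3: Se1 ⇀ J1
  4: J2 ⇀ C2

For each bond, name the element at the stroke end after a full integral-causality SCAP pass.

b1 →Sf1  (Sf1 fixes flow; stroke at Sf1)
b3 →J1  (Se1 fixes effort; stroke away)
b0 →J2  (J1: bond 3 brought effort, rest push out)
b2 →J2  (1-jn J2 has f-setter on 1)
b4 →J2  (common-f at J2 fixed by 1)

β0 stroke at J2
β1 stroke at Sf1
β2 stroke at J2
β3 stroke at J1
β4 stroke at J2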